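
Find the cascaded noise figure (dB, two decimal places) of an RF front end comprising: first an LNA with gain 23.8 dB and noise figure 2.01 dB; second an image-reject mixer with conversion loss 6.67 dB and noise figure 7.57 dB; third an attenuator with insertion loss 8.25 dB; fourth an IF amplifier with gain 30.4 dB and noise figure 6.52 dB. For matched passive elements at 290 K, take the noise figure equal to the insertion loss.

Convert to linear (a loss of L dB is a gain of −L dB): F_i = 10^(NF_i/10), G_i = 10^(G_i,dB/10)
  Stage 1: F_1 = 10^(2.01/10) = 1.589, G_1 = 10^(23.8/10) = 239.9
  Stage 2: F_2 = 10^(7.57/10) = 5.715, G_2 = 10^(−6.67/10) = 0.2153
  Stage 3: F_3 = 10^(8.25/10) = 6.683, G_3 = 10^(−8.25/10) = 0.1496
  Stage 4: F_4 = 10^(6.52/10) = 4.487, G_4 = 10^(30.4/10) = 1096
Friis cascade:
  F = 1.589 + (5.715 − 1)/239.9 + (6.683 − 1)/51.64 + (4.487 − 1)/7.727 = 2.170
NF = 10 log₁₀(2.170) = 3.36 dB

3.36 dB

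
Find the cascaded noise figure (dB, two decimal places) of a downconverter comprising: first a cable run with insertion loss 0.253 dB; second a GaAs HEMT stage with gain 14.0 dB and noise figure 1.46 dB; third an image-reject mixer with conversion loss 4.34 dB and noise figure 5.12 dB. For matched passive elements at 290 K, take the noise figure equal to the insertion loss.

Convert to linear (a loss of L dB is a gain of −L dB): F_i = 10^(NF_i/10), G_i = 10^(G_i,dB/10)
  Stage 1: F_1 = 10^(0.253/10) = 1.060, G_1 = 10^(−0.253/10) = 0.9434
  Stage 2: F_2 = 10^(1.46/10) = 1.400, G_2 = 10^(14.0/10) = 25.12
  Stage 3: F_3 = 10^(5.12/10) = 3.251, G_3 = 10^(−4.34/10) = 0.3681
Friis cascade:
  F = 1.060 + (1.400 − 1)/0.9434 + (3.251 − 1)/23.70 = 1.579
NF = 10 log₁₀(1.579) = 1.98 dB

1.98 dB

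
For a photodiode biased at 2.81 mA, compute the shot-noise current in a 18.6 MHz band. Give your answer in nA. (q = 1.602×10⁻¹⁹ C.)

129 nA

I_n = √(2qI·B)
2qI·B = 2 × 1.602×10⁻¹⁹ × 2.81×10⁻³ × 1.86×10⁷ = 1.67×10⁻¹⁴ A²
I_n = √(1.67×10⁻¹⁴) = 1.29×10⁻⁷ A = 129 nA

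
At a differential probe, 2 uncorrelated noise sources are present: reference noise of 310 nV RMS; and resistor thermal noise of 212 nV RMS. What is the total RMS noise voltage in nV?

376 nV

Uncorrelated sources add in power (mean-square): V_tot = √(ΣV_i²)
V_tot = √[(3.10×10⁻⁷)² + (2.12×10⁻⁷)²] = 3.76×10⁻⁷ V = 376 nV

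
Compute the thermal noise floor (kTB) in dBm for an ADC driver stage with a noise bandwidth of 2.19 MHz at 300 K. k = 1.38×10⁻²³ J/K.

−110.4 dBm

P_n = kTB = 1.38×10⁻²³ × 300 × 2.19×10⁶ = 9.07×10⁻¹⁵ W
In dBm: 10 log₁₀(9.07×10⁻¹⁵ / 10⁻³) = −110.4 dBm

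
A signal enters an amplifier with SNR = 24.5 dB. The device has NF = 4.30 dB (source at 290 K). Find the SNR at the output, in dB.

20.20 dB

By definition F = SNR_in/SNR_out, so in dB: SNR_out = SNR_in − NF
SNR_out = 24.5 − 4.30 = 20.20 dB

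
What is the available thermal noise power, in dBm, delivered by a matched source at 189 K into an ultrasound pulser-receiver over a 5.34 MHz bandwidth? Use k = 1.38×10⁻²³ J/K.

−108.6 dBm

P_n = kTB = 1.38×10⁻²³ × 189 × 5.34×10⁶ = 1.39×10⁻¹⁴ W
In dBm: 10 log₁₀(1.39×10⁻¹⁴ / 10⁻³) = −108.6 dBm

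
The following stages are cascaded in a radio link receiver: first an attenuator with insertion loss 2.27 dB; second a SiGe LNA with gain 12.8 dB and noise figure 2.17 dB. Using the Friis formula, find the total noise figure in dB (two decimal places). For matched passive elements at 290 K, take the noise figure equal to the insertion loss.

4.44 dB

Convert to linear (a loss of L dB is a gain of −L dB): F_i = 10^(NF_i/10), G_i = 10^(G_i,dB/10)
  Stage 1: F_1 = 10^(2.27/10) = 1.687, G_1 = 10^(−2.27/10) = 0.5929
  Stage 2: F_2 = 10^(2.17/10) = 1.648, G_2 = 10^(12.8/10) = 19.05
Friis cascade:
  F = 1.687 + (1.648 − 1)/0.5929 = 2.780
NF = 10 log₁₀(2.780) = 4.44 dB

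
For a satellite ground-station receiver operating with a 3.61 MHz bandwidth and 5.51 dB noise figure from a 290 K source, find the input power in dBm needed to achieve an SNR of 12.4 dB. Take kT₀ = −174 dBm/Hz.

−90.5 dBm

Sensitivity = −174 + 10 log₁₀(B) + NF + SNR_min
= −174 + 65.58 + 5.51 + 12.4
= −90.51 dBm → −90.5 dBm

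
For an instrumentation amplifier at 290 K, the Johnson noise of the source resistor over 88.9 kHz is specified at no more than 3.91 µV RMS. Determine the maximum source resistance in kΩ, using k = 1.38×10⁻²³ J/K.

Johnson–Nyquist: V_n = √(4kTRB) ⇒ R = V_n² / (4kTB)
4kTB = 4 × 1.38×10⁻²³ × 290 × 8.89×10⁴ = 1.42×10⁻¹⁵
R = (3.91×10⁻⁶)² / 1.42×10⁻¹⁵ = 1.07×10⁴ Ω = 10.7 kΩ

10.7 kΩ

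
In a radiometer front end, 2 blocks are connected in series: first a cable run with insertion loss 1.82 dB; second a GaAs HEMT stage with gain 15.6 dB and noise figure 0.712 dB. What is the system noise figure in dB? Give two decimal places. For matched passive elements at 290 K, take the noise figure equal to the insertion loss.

2.53 dB

Convert to linear (a loss of L dB is a gain of −L dB): F_i = 10^(NF_i/10), G_i = 10^(G_i,dB/10)
  Stage 1: F_1 = 10^(1.82/10) = 1.521, G_1 = 10^(−1.82/10) = 0.6577
  Stage 2: F_2 = 10^(0.712/10) = 1.178, G_2 = 10^(15.6/10) = 36.31
Friis cascade:
  F = 1.521 + (1.178 − 1)/0.6577 = 1.791
NF = 10 log₁₀(1.791) = 2.53 dB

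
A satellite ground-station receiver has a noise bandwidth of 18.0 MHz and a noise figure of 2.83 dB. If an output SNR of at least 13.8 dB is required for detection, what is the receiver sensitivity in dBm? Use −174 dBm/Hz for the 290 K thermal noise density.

Sensitivity = −174 + 10 log₁₀(B) + NF + SNR_min
= −174 + 72.55 + 2.83 + 13.8
= −84.82 dBm → −84.8 dBm

−84.8 dBm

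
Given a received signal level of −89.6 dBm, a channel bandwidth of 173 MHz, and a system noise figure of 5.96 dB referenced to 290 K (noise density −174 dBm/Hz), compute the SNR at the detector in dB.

Noise floor: N = −174 + 10 log₁₀(B) + NF
10 log₁₀(1.73×10⁸) = 82.38 dB
N = −174 + 82.38 + 5.96 = −85.66 dBm
SNR = P_sig − N = −89.6 − (−85.66) = −3.94 dB → −3.9 dB

−3.9 dB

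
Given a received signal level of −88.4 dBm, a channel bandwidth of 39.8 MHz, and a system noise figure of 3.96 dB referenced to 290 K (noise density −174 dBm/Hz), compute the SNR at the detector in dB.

Noise floor: N = −174 + 10 log₁₀(B) + NF
10 log₁₀(3.98×10⁷) = 76 dB
N = −174 + 76 + 3.96 = −94.04 dBm
SNR = P_sig − N = −88.4 − (−94.04) = 5.64 dB → 5.6 dB

5.6 dB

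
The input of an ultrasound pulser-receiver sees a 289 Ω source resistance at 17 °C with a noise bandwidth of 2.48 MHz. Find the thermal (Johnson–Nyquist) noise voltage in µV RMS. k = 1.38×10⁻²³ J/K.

3.39 µV

T = 17 °C + 273.15 = 290.15 K
V_n = √(4kTRB)
4kTRB = 4 × 1.38×10⁻²³ × 290.15 × 2.89×10² × 2.48×10⁶ = 1.15×10⁻¹¹ V²
V_n = √(1.15×10⁻¹¹) = 3.39×10⁻⁶ V = 3.39 µV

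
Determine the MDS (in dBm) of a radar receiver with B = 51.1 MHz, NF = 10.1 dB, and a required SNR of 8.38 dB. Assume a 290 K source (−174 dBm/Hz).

Sensitivity = −174 + 10 log₁₀(B) + NF + SNR_min
= −174 + 77.08 + 10.1 + 8.38
= −78.44 dBm → −78.4 dBm

−78.4 dBm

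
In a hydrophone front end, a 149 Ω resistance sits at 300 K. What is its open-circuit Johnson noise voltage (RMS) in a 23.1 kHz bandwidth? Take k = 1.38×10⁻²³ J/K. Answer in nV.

V_n = √(4kTRB)
4kTRB = 4 × 1.38×10⁻²³ × 300 × 1.49×10² × 2.31×10⁴ = 5.70×10⁻¹⁴ V²
V_n = √(5.70×10⁻¹⁴) = 2.39×10⁻⁷ V = 239 nV

239 nV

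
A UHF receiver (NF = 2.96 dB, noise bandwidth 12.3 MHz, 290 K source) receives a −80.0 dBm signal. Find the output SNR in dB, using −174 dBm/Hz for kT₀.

20.1 dB

Noise floor: N = −174 + 10 log₁₀(B) + NF
10 log₁₀(1.23×10⁷) = 70.9 dB
N = −174 + 70.9 + 2.96 = −100.14 dBm
SNR = P_sig − N = −80.0 − (−100.14) = 20.14 dB → 20.1 dB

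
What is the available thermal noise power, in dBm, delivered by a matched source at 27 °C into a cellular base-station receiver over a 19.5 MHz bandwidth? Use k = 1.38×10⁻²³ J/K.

T = 27 °C + 273.15 = 300.15 K
P_n = kTB = 1.38×10⁻²³ × 300.15 × 1.95×10⁷ = 8.08×10⁻¹⁴ W
In dBm: 10 log₁₀(8.08×10⁻¹⁴ / 10⁻³) = −100.9 dBm

−100.9 dBm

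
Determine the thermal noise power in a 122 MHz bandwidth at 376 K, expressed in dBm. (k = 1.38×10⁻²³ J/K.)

−92.0 dBm

P_n = kTB = 1.38×10⁻²³ × 376 × 1.22×10⁸ = 6.33×10⁻¹³ W
In dBm: 10 log₁₀(6.33×10⁻¹³ / 10⁻³) = −92.0 dBm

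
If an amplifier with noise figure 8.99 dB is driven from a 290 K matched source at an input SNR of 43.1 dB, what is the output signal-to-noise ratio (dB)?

34.11 dB

By definition F = SNR_in/SNR_out, so in dB: SNR_out = SNR_in − NF
SNR_out = 43.1 − 8.99 = 34.11 dB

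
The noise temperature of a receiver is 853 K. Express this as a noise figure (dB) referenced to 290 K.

F = 1 + T_e/T₀ = 1 + 853/290 = 3.94138
NF = 10 log₁₀(3.94138) = 5.96 dB

5.96 dB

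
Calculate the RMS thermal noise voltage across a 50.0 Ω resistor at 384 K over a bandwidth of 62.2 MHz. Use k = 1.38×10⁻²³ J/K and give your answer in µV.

V_n = √(4kTRB)
4kTRB = 4 × 1.38×10⁻²³ × 384 × 5.00×10¹ × 6.22×10⁷ = 6.59×10⁻¹¹ V²
V_n = √(6.59×10⁻¹¹) = 8.12×10⁻⁶ V = 8.12 µV

8.12 µV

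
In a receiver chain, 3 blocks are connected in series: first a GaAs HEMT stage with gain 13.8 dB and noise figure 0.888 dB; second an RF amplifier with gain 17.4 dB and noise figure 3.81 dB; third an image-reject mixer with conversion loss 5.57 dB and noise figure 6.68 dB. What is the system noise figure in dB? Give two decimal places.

1.10 dB

Convert to linear (a loss of L dB is a gain of −L dB): F_i = 10^(NF_i/10), G_i = 10^(G_i,dB/10)
  Stage 1: F_1 = 10^(0.888/10) = 1.227, G_1 = 10^(13.8/10) = 23.99
  Stage 2: F_2 = 10^(3.81/10) = 2.404, G_2 = 10^(17.4/10) = 54.95
  Stage 3: F_3 = 10^(6.68/10) = 4.656, G_3 = 10^(−5.57/10) = 0.2773
Friis cascade:
  F = 1.227 + (2.404 − 1)/23.99 + (4.656 − 1)/1318 = 1.288
NF = 10 log₁₀(1.288) = 1.10 dB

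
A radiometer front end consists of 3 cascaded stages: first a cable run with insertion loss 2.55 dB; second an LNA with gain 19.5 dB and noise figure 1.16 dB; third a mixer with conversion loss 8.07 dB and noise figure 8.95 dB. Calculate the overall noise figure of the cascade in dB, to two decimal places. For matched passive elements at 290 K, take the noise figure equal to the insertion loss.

3.96 dB

Convert to linear (a loss of L dB is a gain of −L dB): F_i = 10^(NF_i/10), G_i = 10^(G_i,dB/10)
  Stage 1: F_1 = 10^(2.55/10) = 1.799, G_1 = 10^(−2.55/10) = 0.5559
  Stage 2: F_2 = 10^(1.16/10) = 1.306, G_2 = 10^(19.5/10) = 89.13
  Stage 3: F_3 = 10^(8.95/10) = 7.852, G_3 = 10^(−8.07/10) = 0.1560
Friis cascade:
  F = 1.799 + (1.306 − 1)/0.5559 + (7.852 − 1)/49.55 = 2.488
NF = 10 log₁₀(2.488) = 3.96 dB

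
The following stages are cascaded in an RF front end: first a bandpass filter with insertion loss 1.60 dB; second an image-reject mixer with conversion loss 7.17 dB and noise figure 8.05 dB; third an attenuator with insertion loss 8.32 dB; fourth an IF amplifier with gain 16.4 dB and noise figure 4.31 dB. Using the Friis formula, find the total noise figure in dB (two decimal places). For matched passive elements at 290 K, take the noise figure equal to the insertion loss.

Convert to linear (a loss of L dB is a gain of −L dB): F_i = 10^(NF_i/10), G_i = 10^(G_i,dB/10)
  Stage 1: F_1 = 10^(1.60/10) = 1.445, G_1 = 10^(−1.60/10) = 0.6918
  Stage 2: F_2 = 10^(8.05/10) = 6.383, G_2 = 10^(−7.17/10) = 0.1919
  Stage 3: F_3 = 10^(8.32/10) = 6.792, G_3 = 10^(−8.32/10) = 0.1472
  Stage 4: F_4 = 10^(4.31/10) = 2.698, G_4 = 10^(16.4/10) = 43.65
Friis cascade:
  F = 1.445 + (6.383 − 1)/0.6918 + (6.792 − 1)/0.1327 + (2.698 − 1)/0.01954 = 139.7
NF = 10 log₁₀(139.7) = 21.45 dB

21.45 dB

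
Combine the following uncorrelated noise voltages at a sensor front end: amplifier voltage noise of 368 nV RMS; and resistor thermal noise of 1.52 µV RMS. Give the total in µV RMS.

1.56 µV

Uncorrelated sources add in power (mean-square): V_tot = √(ΣV_i²)
V_tot = √[(3.68×10⁻⁷)² + (1.52×10⁻⁶)²] = 1.56×10⁻⁶ V = 1.56 µV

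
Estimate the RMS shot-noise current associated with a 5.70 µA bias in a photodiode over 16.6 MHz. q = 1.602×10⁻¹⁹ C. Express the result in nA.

5.51 nA

I_n = √(2qI·B)
2qI·B = 2 × 1.602×10⁻¹⁹ × 5.70×10⁻⁶ × 1.66×10⁷ = 3.03×10⁻¹⁷ A²
I_n = √(3.03×10⁻¹⁷) = 5.51×10⁻⁹ A = 5.51 nA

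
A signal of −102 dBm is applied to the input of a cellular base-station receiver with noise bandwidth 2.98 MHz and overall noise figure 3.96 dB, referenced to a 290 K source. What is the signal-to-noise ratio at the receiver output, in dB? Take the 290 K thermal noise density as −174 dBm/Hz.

Noise floor: N = −174 + 10 log₁₀(B) + NF
10 log₁₀(2.98×10⁶) = 64.74 dB
N = −174 + 64.74 + 3.96 = −105.30 dBm
SNR = P_sig − N = −102 − (−105.30) = 3.30 dB → 3.3 dB

3.3 dB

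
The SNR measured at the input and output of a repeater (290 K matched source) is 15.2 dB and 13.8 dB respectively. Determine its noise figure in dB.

1.4 dB

NF (dB) = SNR_in(dB) − SNR_out(dB) when the source is at T₀
NF = 15.2 − 13.8 = 1.4 dB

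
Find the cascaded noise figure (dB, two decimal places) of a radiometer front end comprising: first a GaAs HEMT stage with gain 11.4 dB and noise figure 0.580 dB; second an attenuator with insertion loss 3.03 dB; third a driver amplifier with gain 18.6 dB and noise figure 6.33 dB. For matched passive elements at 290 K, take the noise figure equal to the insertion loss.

Convert to linear (a loss of L dB is a gain of −L dB): F_i = 10^(NF_i/10), G_i = 10^(G_i,dB/10)
  Stage 1: F_1 = 10^(0.580/10) = 1.143, G_1 = 10^(11.4/10) = 13.80
  Stage 2: F_2 = 10^(3.03/10) = 2.009, G_2 = 10^(−3.03/10) = 0.4977
  Stage 3: F_3 = 10^(6.33/10) = 4.295, G_3 = 10^(18.6/10) = 72.44
Friis cascade:
  F = 1.143 + (2.009 − 1)/13.80 + (4.295 − 1)/6.871 = 1.696
NF = 10 log₁₀(1.696) = 2.29 dB

2.29 dB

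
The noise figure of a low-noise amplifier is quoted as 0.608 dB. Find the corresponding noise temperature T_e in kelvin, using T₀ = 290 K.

F = 10^(0.608/10) = 1.15027
T_e = (F − 1)·T₀ = (1.15027 − 1) × 290 = 43.6 K

43.6 K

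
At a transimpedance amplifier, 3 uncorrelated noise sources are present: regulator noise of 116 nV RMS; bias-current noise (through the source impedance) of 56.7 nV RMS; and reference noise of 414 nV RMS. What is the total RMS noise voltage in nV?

434 nV

Uncorrelated sources add in power (mean-square): V_tot = √(ΣV_i²)
V_tot = √[(1.16×10⁻⁷)² + (5.67×10⁻⁸)² + (4.14×10⁻⁷)²] = 4.34×10⁻⁷ V = 434 nV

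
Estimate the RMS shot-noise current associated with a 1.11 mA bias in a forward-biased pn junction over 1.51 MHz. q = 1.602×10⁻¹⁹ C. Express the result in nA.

I_n = √(2qI·B)
2qI·B = 2 × 1.602×10⁻¹⁹ × 1.11×10⁻³ × 1.51×10⁶ = 5.37×10⁻¹⁶ A²
I_n = √(5.37×10⁻¹⁶) = 2.32×10⁻⁸ A = 23.2 nA

23.2 nA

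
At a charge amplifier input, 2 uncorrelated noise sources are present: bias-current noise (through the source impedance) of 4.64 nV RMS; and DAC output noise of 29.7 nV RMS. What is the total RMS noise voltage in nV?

Uncorrelated sources add in power (mean-square): V_tot = √(ΣV_i²)
V_tot = √[(4.64×10⁻⁹)² + (2.97×10⁻⁸)²] = 3.01×10⁻⁸ V = 30.1 nV

30.1 nV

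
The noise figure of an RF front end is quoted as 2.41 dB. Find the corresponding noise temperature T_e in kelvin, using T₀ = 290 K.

F = 10^(2.41/10) = 1.74181
T_e = (F − 1)·T₀ = (1.74181 − 1) × 290 = 215 K

215 K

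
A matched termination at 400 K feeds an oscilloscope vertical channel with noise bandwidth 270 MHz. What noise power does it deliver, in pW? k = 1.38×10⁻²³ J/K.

1.49 pW

P_n = kTB = 1.38×10⁻²³ × 400 × 2.70×10⁸ = 1.49×10⁻¹² W = 1.49 pW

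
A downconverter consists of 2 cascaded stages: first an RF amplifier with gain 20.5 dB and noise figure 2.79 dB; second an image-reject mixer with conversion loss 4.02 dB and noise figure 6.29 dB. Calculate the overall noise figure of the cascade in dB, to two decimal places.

Convert to linear (a loss of L dB is a gain of −L dB): F_i = 10^(NF_i/10), G_i = 10^(G_i,dB/10)
  Stage 1: F_1 = 10^(2.79/10) = 1.901, G_1 = 10^(20.5/10) = 112.2
  Stage 2: F_2 = 10^(6.29/10) = 4.256, G_2 = 10^(−4.02/10) = 0.3963
Friis cascade:
  F = 1.901 + (4.256 − 1)/112.2 = 1.930
NF = 10 log₁₀(1.930) = 2.86 dB

2.86 dB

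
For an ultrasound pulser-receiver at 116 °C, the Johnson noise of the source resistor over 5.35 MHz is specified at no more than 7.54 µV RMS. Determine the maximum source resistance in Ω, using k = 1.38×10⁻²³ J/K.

495 Ω

T = 116 °C + 273.15 = 389.15 K
Johnson–Nyquist: V_n = √(4kTRB) ⇒ R = V_n² / (4kTB)
4kTB = 4 × 1.38×10⁻²³ × 389.15 × 5.35×10⁶ = 1.15×10⁻¹³
R = (7.54×10⁻⁶)² / 1.15×10⁻¹³ = 4.95×10² Ω = 495 Ω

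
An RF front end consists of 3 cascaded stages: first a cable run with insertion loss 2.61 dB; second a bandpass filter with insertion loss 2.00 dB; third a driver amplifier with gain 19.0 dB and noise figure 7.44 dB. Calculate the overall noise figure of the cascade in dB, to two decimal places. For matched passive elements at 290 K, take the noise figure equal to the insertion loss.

Convert to linear (a loss of L dB is a gain of −L dB): F_i = 10^(NF_i/10), G_i = 10^(G_i,dB/10)
  Stage 1: F_1 = 10^(2.61/10) = 1.824, G_1 = 10^(−2.61/10) = 0.5483
  Stage 2: F_2 = 10^(2.00/10) = 1.585, G_2 = 10^(−2.00/10) = 0.6310
  Stage 3: F_3 = 10^(7.44/10) = 5.546, G_3 = 10^(19.0/10) = 79.43
Friis cascade:
  F = 1.824 + (1.585 − 1)/0.5483 + (5.546 − 1)/0.3459 = 16.03
NF = 10 log₁₀(16.03) = 12.05 dB

12.05 dB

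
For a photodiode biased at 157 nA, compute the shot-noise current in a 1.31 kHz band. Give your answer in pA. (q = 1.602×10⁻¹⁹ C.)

8.12 pA

I_n = √(2qI·B)
2qI·B = 2 × 1.602×10⁻¹⁹ × 1.57×10⁻⁷ × 1.31×10³ = 6.59×10⁻²³ A²
I_n = √(6.59×10⁻²³) = 8.12×10⁻¹² A = 8.12 pA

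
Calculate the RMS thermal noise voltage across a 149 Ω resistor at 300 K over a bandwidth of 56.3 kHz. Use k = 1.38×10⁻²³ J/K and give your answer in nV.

V_n = √(4kTRB)
4kTRB = 4 × 1.38×10⁻²³ × 300 × 1.49×10² × 5.63×10⁴ = 1.39×10⁻¹³ V²
V_n = √(1.39×10⁻¹³) = 3.73×10⁻⁷ V = 373 nV

373 nV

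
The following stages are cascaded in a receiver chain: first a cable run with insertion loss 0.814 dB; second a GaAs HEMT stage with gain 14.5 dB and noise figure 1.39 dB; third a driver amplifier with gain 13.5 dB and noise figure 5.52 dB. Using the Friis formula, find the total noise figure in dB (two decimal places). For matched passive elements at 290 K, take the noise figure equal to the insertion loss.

2.48 dB

Convert to linear (a loss of L dB is a gain of −L dB): F_i = 10^(NF_i/10), G_i = 10^(G_i,dB/10)
  Stage 1: F_1 = 10^(0.814/10) = 1.206, G_1 = 10^(−0.814/10) = 0.8291
  Stage 2: F_2 = 10^(1.39/10) = 1.377, G_2 = 10^(14.5/10) = 28.18
  Stage 3: F_3 = 10^(5.52/10) = 3.565, G_3 = 10^(13.5/10) = 22.39
Friis cascade:
  F = 1.206 + (1.377 − 1)/0.8291 + (3.565 − 1)/23.37 = 1.771
NF = 10 log₁₀(1.771) = 2.48 dB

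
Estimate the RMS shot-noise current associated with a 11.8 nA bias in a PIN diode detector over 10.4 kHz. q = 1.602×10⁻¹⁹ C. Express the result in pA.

6.27 pA

I_n = √(2qI·B)
2qI·B = 2 × 1.602×10⁻¹⁹ × 1.18×10⁻⁸ × 1.04×10⁴ = 3.93×10⁻²³ A²
I_n = √(3.93×10⁻²³) = 6.27×10⁻¹² A = 6.27 pA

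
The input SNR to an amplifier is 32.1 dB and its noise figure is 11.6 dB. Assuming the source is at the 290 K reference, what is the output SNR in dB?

20.5 dB

By definition F = SNR_in/SNR_out, so in dB: SNR_out = SNR_in − NF
SNR_out = 32.1 − 11.6 = 20.5 dB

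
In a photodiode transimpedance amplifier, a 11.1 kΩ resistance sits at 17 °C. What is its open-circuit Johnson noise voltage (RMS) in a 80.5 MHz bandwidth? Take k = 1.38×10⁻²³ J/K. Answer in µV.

120 µV

T = 17 °C + 273.15 = 290.15 K
V_n = √(4kTRB)
4kTRB = 4 × 1.38×10⁻²³ × 290.15 × 1.11×10⁴ × 8.05×10⁷ = 1.43×10⁻⁸ V²
V_n = √(1.43×10⁻⁸) = 1.20×10⁻⁴ V = 120 µV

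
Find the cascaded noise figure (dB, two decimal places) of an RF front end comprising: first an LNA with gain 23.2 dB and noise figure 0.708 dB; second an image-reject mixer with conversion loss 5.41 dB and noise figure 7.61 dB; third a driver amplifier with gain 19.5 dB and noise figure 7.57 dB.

1.07 dB

Convert to linear (a loss of L dB is a gain of −L dB): F_i = 10^(NF_i/10), G_i = 10^(G_i,dB/10)
  Stage 1: F_1 = 10^(0.708/10) = 1.177, G_1 = 10^(23.2/10) = 208.9
  Stage 2: F_2 = 10^(7.61/10) = 5.768, G_2 = 10^(−5.41/10) = 0.2877
  Stage 3: F_3 = 10^(7.57/10) = 5.715, G_3 = 10^(19.5/10) = 89.13
Friis cascade:
  F = 1.177 + (5.768 − 1)/208.9 + (5.715 − 1)/60.12 = 1.278
NF = 10 log₁₀(1.278) = 1.07 dB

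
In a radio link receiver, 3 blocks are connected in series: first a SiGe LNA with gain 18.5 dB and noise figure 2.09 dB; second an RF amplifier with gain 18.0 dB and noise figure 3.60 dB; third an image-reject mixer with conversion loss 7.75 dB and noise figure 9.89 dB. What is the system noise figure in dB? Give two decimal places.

Convert to linear (a loss of L dB is a gain of −L dB): F_i = 10^(NF_i/10), G_i = 10^(G_i,dB/10)
  Stage 1: F_1 = 10^(2.09/10) = 1.618, G_1 = 10^(18.5/10) = 70.79
  Stage 2: F_2 = 10^(3.60/10) = 2.291, G_2 = 10^(18.0/10) = 63.10
  Stage 3: F_3 = 10^(9.89/10) = 9.750, G_3 = 10^(−7.75/10) = 0.1679
Friis cascade:
  F = 1.618 + (2.291 − 1)/70.79 + (9.750 − 1)/4467 = 1.638
NF = 10 log₁₀(1.638) = 2.14 dB

2.14 dB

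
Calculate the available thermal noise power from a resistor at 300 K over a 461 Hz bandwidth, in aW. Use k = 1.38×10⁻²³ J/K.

P_n = kTB = 1.38×10⁻²³ × 300 × 4.61×10² = 1.91×10⁻¹⁸ W = 1.91 aW

1.91 aW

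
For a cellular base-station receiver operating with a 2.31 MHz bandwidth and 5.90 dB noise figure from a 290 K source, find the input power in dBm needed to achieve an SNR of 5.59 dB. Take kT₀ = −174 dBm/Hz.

−98.9 dBm

Sensitivity = −174 + 10 log₁₀(B) + NF + SNR_min
= −174 + 63.64 + 5.90 + 5.59
= −98.87 dBm → −98.9 dBm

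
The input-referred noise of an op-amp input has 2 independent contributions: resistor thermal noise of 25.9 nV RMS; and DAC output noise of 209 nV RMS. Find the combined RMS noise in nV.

Uncorrelated sources add in power (mean-square): V_tot = √(ΣV_i²)
V_tot = √[(2.59×10⁻⁸)² + (2.09×10⁻⁷)²] = 2.11×10⁻⁷ V = 211 nV

211 nV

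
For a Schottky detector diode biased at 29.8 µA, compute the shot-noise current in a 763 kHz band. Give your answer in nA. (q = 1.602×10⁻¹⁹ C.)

2.70 nA

I_n = √(2qI·B)
2qI·B = 2 × 1.602×10⁻¹⁹ × 2.98×10⁻⁵ × 7.63×10⁵ = 7.29×10⁻¹⁸ A²
I_n = √(7.29×10⁻¹⁸) = 2.70×10⁻⁹ A = 2.70 nA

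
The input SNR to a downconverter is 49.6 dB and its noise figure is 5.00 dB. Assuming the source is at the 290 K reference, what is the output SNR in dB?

44.60 dB

By definition F = SNR_in/SNR_out, so in dB: SNR_out = SNR_in − NF
SNR_out = 49.6 − 5.00 = 44.60 dB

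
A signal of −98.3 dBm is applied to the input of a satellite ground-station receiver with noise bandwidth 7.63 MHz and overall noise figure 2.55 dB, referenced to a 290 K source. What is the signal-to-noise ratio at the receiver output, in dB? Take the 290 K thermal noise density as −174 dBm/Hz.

Noise floor: N = −174 + 10 log₁₀(B) + NF
10 log₁₀(7.63×10⁶) = 68.83 dB
N = −174 + 68.83 + 2.55 = −102.62 dBm
SNR = P_sig − N = −98.3 − (−102.62) = 4.32 dB → 4.3 dB

4.3 dB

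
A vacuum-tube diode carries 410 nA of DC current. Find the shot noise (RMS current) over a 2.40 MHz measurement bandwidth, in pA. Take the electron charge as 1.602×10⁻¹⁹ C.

I_n = √(2qI·B)
2qI·B = 2 × 1.602×10⁻¹⁹ × 4.10×10⁻⁷ × 2.40×10⁶ = 3.15×10⁻¹⁹ A²
I_n = √(3.15×10⁻¹⁹) = 5.61×10⁻¹⁰ A = 561 pA

561 pA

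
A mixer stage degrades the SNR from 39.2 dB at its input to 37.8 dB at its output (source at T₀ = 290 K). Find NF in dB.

1.4 dB

NF (dB) = SNR_in(dB) − SNR_out(dB) when the source is at T₀
NF = 39.2 − 37.8 = 1.4 dB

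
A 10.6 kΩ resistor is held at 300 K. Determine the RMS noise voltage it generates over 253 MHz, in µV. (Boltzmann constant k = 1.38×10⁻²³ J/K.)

211 µV

V_n = √(4kTRB)
4kTRB = 4 × 1.38×10⁻²³ × 300 × 1.06×10⁴ × 2.53×10⁸ = 4.44×10⁻⁸ V²
V_n = √(4.44×10⁻⁸) = 2.11×10⁻⁴ V = 211 µV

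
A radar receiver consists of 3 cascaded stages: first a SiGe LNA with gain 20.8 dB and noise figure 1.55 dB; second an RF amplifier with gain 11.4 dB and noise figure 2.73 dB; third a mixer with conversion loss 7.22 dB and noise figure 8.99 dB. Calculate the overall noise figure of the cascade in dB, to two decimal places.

Convert to linear (a loss of L dB is a gain of −L dB): F_i = 10^(NF_i/10), G_i = 10^(G_i,dB/10)
  Stage 1: F_1 = 10^(1.55/10) = 1.429, G_1 = 10^(20.8/10) = 120.2
  Stage 2: F_2 = 10^(2.73/10) = 1.875, G_2 = 10^(11.4/10) = 13.80
  Stage 3: F_3 = 10^(8.99/10) = 7.925, G_3 = 10^(−7.22/10) = 0.1897
Friis cascade:
  F = 1.429 + (1.875 − 1)/120.2 + (7.925 − 1)/1660 = 1.440
NF = 10 log₁₀(1.440) = 1.58 dB

1.58 dB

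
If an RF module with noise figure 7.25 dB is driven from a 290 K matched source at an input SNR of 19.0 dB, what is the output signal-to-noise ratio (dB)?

11.75 dB

By definition F = SNR_in/SNR_out, so in dB: SNR_out = SNR_in − NF
SNR_out = 19.0 − 7.25 = 11.75 dB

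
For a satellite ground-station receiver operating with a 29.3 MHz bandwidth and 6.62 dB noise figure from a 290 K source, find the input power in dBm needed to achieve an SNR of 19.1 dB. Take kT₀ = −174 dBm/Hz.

Sensitivity = −174 + 10 log₁₀(B) + NF + SNR_min
= −174 + 74.67 + 6.62 + 19.1
= −73.61 dBm → −73.6 dBm

−73.6 dBm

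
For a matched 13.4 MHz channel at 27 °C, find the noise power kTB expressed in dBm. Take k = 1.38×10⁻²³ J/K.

T = 27 °C + 273.15 = 300.15 K
P_n = kTB = 1.38×10⁻²³ × 300.15 × 1.34×10⁷ = 5.55×10⁻¹⁴ W
In dBm: 10 log₁₀(5.55×10⁻¹⁴ / 10⁻³) = −102.6 dBm

−102.6 dBm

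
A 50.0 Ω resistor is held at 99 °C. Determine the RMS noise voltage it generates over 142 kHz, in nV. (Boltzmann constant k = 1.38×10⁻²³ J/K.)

T = 99 °C + 273.15 = 372.15 K
V_n = √(4kTRB)
4kTRB = 4 × 1.38×10⁻²³ × 372.15 × 5.00×10¹ × 1.42×10⁵ = 1.46×10⁻¹³ V²
V_n = √(1.46×10⁻¹³) = 3.82×10⁻⁷ V = 382 nV

382 nV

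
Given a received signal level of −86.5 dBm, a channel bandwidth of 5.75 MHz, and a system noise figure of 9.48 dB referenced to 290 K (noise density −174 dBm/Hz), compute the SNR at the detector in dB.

Noise floor: N = −174 + 10 log₁₀(B) + NF
10 log₁₀(5.75×10⁶) = 67.6 dB
N = −174 + 67.6 + 9.48 = −96.92 dBm
SNR = P_sig − N = −86.5 − (−96.92) = 10.42 dB → 10.4 dB

10.4 dB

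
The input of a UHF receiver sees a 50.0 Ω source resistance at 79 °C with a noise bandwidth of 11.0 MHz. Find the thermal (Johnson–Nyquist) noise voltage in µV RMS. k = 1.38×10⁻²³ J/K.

3.27 µV

T = 79 °C + 273.15 = 352.15 K
V_n = √(4kTRB)
4kTRB = 4 × 1.38×10⁻²³ × 352.15 × 5.00×10¹ × 1.10×10⁷ = 1.07×10⁻¹¹ V²
V_n = √(1.07×10⁻¹¹) = 3.27×10⁻⁶ V = 3.27 µV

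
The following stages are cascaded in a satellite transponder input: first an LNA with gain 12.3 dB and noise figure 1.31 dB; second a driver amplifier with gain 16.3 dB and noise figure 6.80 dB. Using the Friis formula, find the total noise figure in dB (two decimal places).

1.97 dB

Convert to linear (a loss of L dB is a gain of −L dB): F_i = 10^(NF_i/10), G_i = 10^(G_i,dB/10)
  Stage 1: F_1 = 10^(1.31/10) = 1.352, G_1 = 10^(12.3/10) = 16.98
  Stage 2: F_2 = 10^(6.80/10) = 4.786, G_2 = 10^(16.3/10) = 42.66
Friis cascade:
  F = 1.352 + (4.786 − 1)/16.98 = 1.575
NF = 10 log₁₀(1.575) = 1.97 dB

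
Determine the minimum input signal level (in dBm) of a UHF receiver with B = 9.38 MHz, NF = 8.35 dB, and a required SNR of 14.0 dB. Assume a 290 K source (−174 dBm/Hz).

Sensitivity = −174 + 10 log₁₀(B) + NF + SNR_min
= −174 + 69.72 + 8.35 + 14.0
= −81.93 dBm → −81.9 dBm

−81.9 dBm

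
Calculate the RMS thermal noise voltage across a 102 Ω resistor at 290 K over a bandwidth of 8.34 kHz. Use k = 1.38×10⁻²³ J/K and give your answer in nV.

V_n = √(4kTRB)
4kTRB = 4 × 1.38×10⁻²³ × 290 × 1.02×10² × 8.34×10³ = 1.36×10⁻¹⁴ V²
V_n = √(1.36×10⁻¹⁴) = 1.17×10⁻⁷ V = 117 nV

117 nV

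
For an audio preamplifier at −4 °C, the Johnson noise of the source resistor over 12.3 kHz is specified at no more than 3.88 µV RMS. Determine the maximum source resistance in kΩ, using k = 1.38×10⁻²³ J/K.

82.4 kΩ

T = −4 °C + 273.15 = 269.15 K
Johnson–Nyquist: V_n = √(4kTRB) ⇒ R = V_n² / (4kTB)
4kTB = 4 × 1.38×10⁻²³ × 269.15 × 1.23×10⁴ = 1.83×10⁻¹⁶
R = (3.88×10⁻⁶)² / 1.83×10⁻¹⁶ = 8.24×10⁴ Ω = 82.4 kΩ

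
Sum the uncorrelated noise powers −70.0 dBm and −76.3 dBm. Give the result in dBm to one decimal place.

Convert to linear, add, convert back:
P₁ = 1.00×10⁻¹⁰ W, P₂ = 2.34×10⁻¹¹ W
P_tot = 1.23×10⁻¹⁰ W → 10 log₁₀(P_tot / 10⁻³) = −69.1 dBm

−69.1 dBm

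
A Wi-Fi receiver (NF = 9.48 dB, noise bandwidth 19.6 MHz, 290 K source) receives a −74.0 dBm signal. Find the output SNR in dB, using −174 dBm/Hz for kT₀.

Noise floor: N = −174 + 10 log₁₀(B) + NF
10 log₁₀(1.96×10⁷) = 72.92 dB
N = −174 + 72.92 + 9.48 = −91.60 dBm
SNR = P_sig − N = −74.0 − (−91.60) = 17.60 dB → 17.6 dB

17.6 dB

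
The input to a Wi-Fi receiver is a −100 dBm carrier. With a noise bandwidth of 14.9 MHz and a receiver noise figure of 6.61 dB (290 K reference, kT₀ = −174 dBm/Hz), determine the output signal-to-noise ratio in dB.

−4.3 dB

Noise floor: N = −174 + 10 log₁₀(B) + NF
10 log₁₀(1.49×10⁷) = 71.73 dB
N = −174 + 71.73 + 6.61 = −95.66 dBm
SNR = P_sig − N = −100 − (−95.66) = −4.34 dB → −4.3 dB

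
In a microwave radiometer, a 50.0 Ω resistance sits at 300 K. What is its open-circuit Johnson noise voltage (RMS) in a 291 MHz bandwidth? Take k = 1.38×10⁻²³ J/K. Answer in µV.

V_n = √(4kTRB)
4kTRB = 4 × 1.38×10⁻²³ × 300 × 5.00×10¹ × 2.91×10⁸ = 2.41×10⁻¹⁰ V²
V_n = √(2.41×10⁻¹⁰) = 1.55×10⁻⁵ V = 15.5 µV

15.5 µV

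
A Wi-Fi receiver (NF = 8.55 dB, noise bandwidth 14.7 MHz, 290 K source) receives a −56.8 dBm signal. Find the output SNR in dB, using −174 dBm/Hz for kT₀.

37.0 dB

Noise floor: N = −174 + 10 log₁₀(B) + NF
10 log₁₀(1.47×10⁷) = 71.67 dB
N = −174 + 71.67 + 8.55 = −93.78 dBm
SNR = P_sig − N = −56.8 − (−93.78) = 36.98 dB → 37.0 dB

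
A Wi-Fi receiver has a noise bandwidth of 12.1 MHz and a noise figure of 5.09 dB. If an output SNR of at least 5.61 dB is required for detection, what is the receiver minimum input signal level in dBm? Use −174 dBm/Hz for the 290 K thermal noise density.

Sensitivity = −174 + 10 log₁₀(B) + NF + SNR_min
= −174 + 70.83 + 5.09 + 5.61
= −92.47 dBm → −92.5 dBm

−92.5 dBm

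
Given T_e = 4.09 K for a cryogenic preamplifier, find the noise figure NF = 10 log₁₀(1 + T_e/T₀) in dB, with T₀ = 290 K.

0.061 dB

F = 1 + T_e/T₀ = 1 + 4.09/290 = 1.0141
NF = 10 log₁₀(1.0141) = 0.061 dB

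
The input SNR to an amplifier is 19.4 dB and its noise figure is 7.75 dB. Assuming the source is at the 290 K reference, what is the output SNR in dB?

11.65 dB

By definition F = SNR_in/SNR_out, so in dB: SNR_out = SNR_in − NF
SNR_out = 19.4 − 7.75 = 11.65 dB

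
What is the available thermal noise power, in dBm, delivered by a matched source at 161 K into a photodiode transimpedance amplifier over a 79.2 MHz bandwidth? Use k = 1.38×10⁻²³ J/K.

−97.5 dBm

P_n = kTB = 1.38×10⁻²³ × 161 × 7.92×10⁷ = 1.76×10⁻¹³ W
In dBm: 10 log₁₀(1.76×10⁻¹³ / 10⁻³) = −97.5 dBm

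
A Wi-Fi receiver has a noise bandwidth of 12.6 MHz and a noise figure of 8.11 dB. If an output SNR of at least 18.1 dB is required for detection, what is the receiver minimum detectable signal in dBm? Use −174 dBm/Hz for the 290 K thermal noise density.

Sensitivity = −174 + 10 log₁₀(B) + NF + SNR_min
= −174 + 71 + 8.11 + 18.1
= −76.79 dBm → −76.8 dBm

−76.8 dBm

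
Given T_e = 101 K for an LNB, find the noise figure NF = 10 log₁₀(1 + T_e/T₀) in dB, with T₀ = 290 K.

1.30 dB

F = 1 + T_e/T₀ = 1 + 101/290 = 1.34828
NF = 10 log₁₀(1.34828) = 1.30 dB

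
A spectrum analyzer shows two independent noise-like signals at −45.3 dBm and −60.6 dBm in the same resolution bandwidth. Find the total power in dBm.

Convert to linear, add, convert back:
P₁ = 2.95×10⁻⁸ W, P₂ = 8.71×10⁻¹⁰ W
P_tot = 3.04×10⁻⁸ W → 10 log₁₀(P_tot / 10⁻³) = −45.2 dBm

−45.2 dBm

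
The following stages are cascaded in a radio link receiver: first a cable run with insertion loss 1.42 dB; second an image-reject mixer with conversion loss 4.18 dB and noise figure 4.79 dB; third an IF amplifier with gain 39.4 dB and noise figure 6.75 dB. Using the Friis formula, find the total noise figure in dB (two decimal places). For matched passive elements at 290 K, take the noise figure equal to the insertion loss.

12.49 dB

Convert to linear (a loss of L dB is a gain of −L dB): F_i = 10^(NF_i/10), G_i = 10^(G_i,dB/10)
  Stage 1: F_1 = 10^(1.42/10) = 1.387, G_1 = 10^(−1.42/10) = 0.7211
  Stage 2: F_2 = 10^(4.79/10) = 3.013, G_2 = 10^(−4.18/10) = 0.3819
  Stage 3: F_3 = 10^(6.75/10) = 4.732, G_3 = 10^(39.4/10) = 8710
Friis cascade:
  F = 1.387 + (3.013 − 1)/0.7211 + (4.732 − 1)/0.2754 = 17.73
NF = 10 log₁₀(17.73) = 12.49 dB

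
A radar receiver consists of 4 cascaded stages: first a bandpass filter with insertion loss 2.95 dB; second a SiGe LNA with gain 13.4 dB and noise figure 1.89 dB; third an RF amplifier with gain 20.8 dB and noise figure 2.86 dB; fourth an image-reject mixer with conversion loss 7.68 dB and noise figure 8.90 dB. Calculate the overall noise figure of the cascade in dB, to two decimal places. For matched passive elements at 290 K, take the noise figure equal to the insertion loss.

4.97 dB

Convert to linear (a loss of L dB is a gain of −L dB): F_i = 10^(NF_i/10), G_i = 10^(G_i,dB/10)
  Stage 1: F_1 = 10^(2.95/10) = 1.972, G_1 = 10^(−2.95/10) = 0.5070
  Stage 2: F_2 = 10^(1.89/10) = 1.545, G_2 = 10^(13.4/10) = 21.88
  Stage 3: F_3 = 10^(2.86/10) = 1.932, G_3 = 10^(20.8/10) = 120.2
  Stage 4: F_4 = 10^(8.90/10) = 7.762, G_4 = 10^(−7.68/10) = 0.1706
Friis cascade:
  F = 1.972 + (1.545 − 1)/0.5070 + (1.932 − 1)/11.09 + (7.762 − 1)/1334 = 3.137
NF = 10 log₁₀(3.137) = 4.97 dB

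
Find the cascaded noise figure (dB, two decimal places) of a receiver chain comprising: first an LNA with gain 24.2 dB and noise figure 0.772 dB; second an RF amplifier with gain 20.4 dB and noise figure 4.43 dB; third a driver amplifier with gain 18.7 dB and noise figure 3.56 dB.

Convert to linear (a loss of L dB is a gain of −L dB): F_i = 10^(NF_i/10), G_i = 10^(G_i,dB/10)
  Stage 1: F_1 = 10^(0.772/10) = 1.195, G_1 = 10^(24.2/10) = 263.0
  Stage 2: F_2 = 10^(4.43/10) = 2.773, G_2 = 10^(20.4/10) = 109.6
  Stage 3: F_3 = 10^(3.56/10) = 2.270, G_3 = 10^(18.7/10) = 74.13
Friis cascade:
  F = 1.195 + (2.773 − 1)/263.0 + (2.270 − 1)/2.884×10⁴ = 1.201
NF = 10 log₁₀(1.201) = 0.80 dB

0.80 dB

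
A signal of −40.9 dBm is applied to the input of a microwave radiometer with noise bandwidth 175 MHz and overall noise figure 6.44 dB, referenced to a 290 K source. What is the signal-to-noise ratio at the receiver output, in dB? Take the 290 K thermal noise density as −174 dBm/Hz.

44.2 dB

Noise floor: N = −174 + 10 log₁₀(B) + NF
10 log₁₀(1.75×10⁸) = 82.43 dB
N = −174 + 82.43 + 6.44 = −85.13 dBm
SNR = P_sig − N = −40.9 − (−85.13) = 44.23 dB → 44.2 dB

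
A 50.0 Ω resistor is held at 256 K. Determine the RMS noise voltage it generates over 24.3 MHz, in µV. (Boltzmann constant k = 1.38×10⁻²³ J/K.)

V_n = √(4kTRB)
4kTRB = 4 × 1.38×10⁻²³ × 256 × 5.00×10¹ × 2.43×10⁷ = 1.72×10⁻¹¹ V²
V_n = √(1.72×10⁻¹¹) = 4.14×10⁻⁶ V = 4.14 µV

4.14 µV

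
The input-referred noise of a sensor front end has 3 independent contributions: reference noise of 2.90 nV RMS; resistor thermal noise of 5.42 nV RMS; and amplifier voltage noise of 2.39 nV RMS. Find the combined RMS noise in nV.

6.60 nV

Uncorrelated sources add in power (mean-square): V_tot = √(ΣV_i²)
V_tot = √[(2.90×10⁻⁹)² + (5.42×10⁻⁹)² + (2.39×10⁻⁹)²] = 6.60×10⁻⁹ V = 6.60 nV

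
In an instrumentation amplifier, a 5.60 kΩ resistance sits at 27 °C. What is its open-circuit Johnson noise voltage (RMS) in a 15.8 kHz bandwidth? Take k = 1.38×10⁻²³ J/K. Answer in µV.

1.21 µV

T = 27 °C + 273.15 = 300.15 K
V_n = √(4kTRB)
4kTRB = 4 × 1.38×10⁻²³ × 300.15 × 5.60×10³ × 1.58×10⁴ = 1.47×10⁻¹² V²
V_n = √(1.47×10⁻¹²) = 1.21×10⁻⁶ V = 1.21 µV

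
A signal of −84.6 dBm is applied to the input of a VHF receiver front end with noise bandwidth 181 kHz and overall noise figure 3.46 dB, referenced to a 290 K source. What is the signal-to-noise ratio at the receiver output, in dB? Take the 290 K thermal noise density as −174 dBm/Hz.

Noise floor: N = −174 + 10 log₁₀(B) + NF
10 log₁₀(1.81×10⁵) = 52.58 dB
N = −174 + 52.58 + 3.46 = −117.96 dBm
SNR = P_sig − N = −84.6 − (−117.96) = 33.36 dB → 33.4 dB

33.4 dB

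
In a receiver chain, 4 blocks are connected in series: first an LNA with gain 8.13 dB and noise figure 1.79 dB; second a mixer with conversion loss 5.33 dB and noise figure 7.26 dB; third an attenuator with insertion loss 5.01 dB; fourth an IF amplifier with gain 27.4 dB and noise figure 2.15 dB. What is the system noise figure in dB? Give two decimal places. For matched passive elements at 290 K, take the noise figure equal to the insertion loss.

6.41 dB

Convert to linear (a loss of L dB is a gain of −L dB): F_i = 10^(NF_i/10), G_i = 10^(G_i,dB/10)
  Stage 1: F_1 = 10^(1.79/10) = 1.510, G_1 = 10^(8.13/10) = 6.501
  Stage 2: F_2 = 10^(7.26/10) = 5.321, G_2 = 10^(−5.33/10) = 0.2931
  Stage 3: F_3 = 10^(5.01/10) = 3.170, G_3 = 10^(−5.01/10) = 0.3155
  Stage 4: F_4 = 10^(2.15/10) = 1.641, G_4 = 10^(27.4/10) = 549.5
Friis cascade:
  F = 1.510 + (5.321 − 1)/6.501 + (3.170 − 1)/1.905 + (1.641 − 1)/0.6012 = 4.379
NF = 10 log₁₀(4.379) = 6.41 dB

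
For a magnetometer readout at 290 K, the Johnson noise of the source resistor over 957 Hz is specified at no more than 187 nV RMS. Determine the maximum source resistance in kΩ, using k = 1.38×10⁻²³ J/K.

Johnson–Nyquist: V_n = √(4kTRB) ⇒ R = V_n² / (4kTB)
4kTB = 4 × 1.38×10⁻²³ × 290 × 9.57×10² = 1.53×10⁻¹⁷
R = (1.87×10⁻⁷)² / 1.53×10⁻¹⁷ = 2.28×10³ Ω = 2.28 kΩ

2.28 kΩ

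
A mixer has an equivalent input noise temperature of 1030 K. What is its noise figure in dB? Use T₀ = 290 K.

F = 1 + T_e/T₀ = 1 + 1030/290 = 4.55172
NF = 10 log₁₀(4.55172) = 6.58 dB

6.58 dB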